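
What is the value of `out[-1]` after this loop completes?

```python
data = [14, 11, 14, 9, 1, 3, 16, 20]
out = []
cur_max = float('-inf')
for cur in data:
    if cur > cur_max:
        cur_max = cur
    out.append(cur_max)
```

Running max ends at 20
`out` takes the values: [] → [14] → [14, 14] → [14, 14, 14] → [14, 14, 14, 14] → [14, 14, 14, 14, 14] → [14, 14, 14, 14, 14, 14] → [14, 14, 14, 14, 14, 14, 16] → [14, 14, 14, 14, 14, 14, 16, 20]
So `out[-1]` = 20

Answer: 20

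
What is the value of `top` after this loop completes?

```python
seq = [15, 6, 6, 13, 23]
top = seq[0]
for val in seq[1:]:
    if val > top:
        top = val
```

Maximum of [15, 6, 6, 13, 23]
`top` takes the values: 15 → 23

Answer: 23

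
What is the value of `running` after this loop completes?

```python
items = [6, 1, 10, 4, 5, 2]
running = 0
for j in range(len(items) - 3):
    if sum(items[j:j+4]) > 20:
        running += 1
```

Count windows with sum > 20
`running` takes the values: 0 → 1 → 2

Answer: 2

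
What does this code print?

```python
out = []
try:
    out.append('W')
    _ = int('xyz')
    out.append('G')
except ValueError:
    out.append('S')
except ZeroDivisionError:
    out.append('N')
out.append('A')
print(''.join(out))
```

Execution trace: 'W' (try body) → 'S' (except ValueError) → 'A' (after the try/except). Output: WSA

Answer: WSA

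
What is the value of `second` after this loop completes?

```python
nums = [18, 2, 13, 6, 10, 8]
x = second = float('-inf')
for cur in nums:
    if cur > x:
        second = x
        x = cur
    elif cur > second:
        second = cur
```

Second largest (with repeats) in [18, 2, 13, 6, 10, 8]
`second` takes the values: -inf → 2 → 13

Answer: 13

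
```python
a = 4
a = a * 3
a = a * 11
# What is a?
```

Trace:
`a = 4` → a = 4
`a = a * 3` → a = 12
`a = a * 11` → a = 132
So a = 132

Answer: 132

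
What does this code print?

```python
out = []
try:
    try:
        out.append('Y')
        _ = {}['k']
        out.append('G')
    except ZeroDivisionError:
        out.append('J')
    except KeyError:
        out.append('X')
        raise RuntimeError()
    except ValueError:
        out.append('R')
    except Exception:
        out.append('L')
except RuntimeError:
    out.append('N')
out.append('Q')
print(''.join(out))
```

Execution trace: 'Y' (inner try body) → 'X' (inner except KeyError) → 'N' (outer except RuntimeError) → 'Q' (after the try/except). Output: YXNQ

Answer: YXNQ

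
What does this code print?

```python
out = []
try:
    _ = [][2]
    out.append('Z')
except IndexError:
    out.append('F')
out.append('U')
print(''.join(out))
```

Execution trace: 'F' (except IndexError) → 'U' (after the try/except). Output: FU

Answer: FU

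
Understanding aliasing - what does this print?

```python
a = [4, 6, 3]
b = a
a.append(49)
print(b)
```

Key concept: basic list aliasing.
Step by step:
`a = [4, 6, 3]` → a = [4, 6, 3]
`b = a` → b = [4, 6, 3] (same object as a)
`a.append(49)` → a = [4, 6, 3, 49] (same object as b); b = [4, 6, 3, 49] (same object as a)
`print(b)` → prints [4, 6, 3, 49]

Answer: [4, 6, 3, 49]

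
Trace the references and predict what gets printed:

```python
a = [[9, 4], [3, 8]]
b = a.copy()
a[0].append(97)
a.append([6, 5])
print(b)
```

Key concept: shallow copy with nested lists.
Step by step:
`a = [[9, 4], [3, 8]]` → a = [[9, 4], [3, 8]]
`b = a.copy()` → b = [[9, 4], [3, 8]]
`a[0].append(97)` → a = [[9, 4, 97], [3, 8]]; b = [[9, 4, 97], [3, 8]]
`a.append([6, 5])` → a = [[9, 4, 97], [3, 8], [6, 5]]
`print(b)` → prints [[9, 4, 97], [3, 8]]

Answer: [[9, 4, 97], [3, 8]]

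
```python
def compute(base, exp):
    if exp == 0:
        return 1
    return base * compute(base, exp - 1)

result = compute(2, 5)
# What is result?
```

compute(2, 5) = 2 * 2 * 2 * 2 * 2 = 32

Answer: 32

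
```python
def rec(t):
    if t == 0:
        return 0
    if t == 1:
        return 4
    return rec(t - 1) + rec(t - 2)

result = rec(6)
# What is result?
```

Build up from base cases: rec(0)=0, rec(1)=4, rec(2)=4, rec(3)=8, rec(4)=12, rec(5)=20, rec(6)=32

Answer: 32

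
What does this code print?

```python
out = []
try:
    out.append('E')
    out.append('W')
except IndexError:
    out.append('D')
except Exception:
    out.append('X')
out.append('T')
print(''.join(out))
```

Execution trace: 'E' (try body) → 'W' (try body, no exception) → 'T' (after the try/except). Output: EWT

Answer: EWT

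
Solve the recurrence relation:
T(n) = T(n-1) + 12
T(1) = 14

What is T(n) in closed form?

Unrolling: T(n) = T(1) + 12·(n-1) = 14 + 12(n-1) = 12n + 2.

Answer: T(n) = 12n + 2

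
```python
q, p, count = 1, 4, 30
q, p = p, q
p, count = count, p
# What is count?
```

Trace:
`q, p, count = 1, 4, 30` → q = 1; p = 4; count = 30
`q, p = p, q` → q = 4; p = 1
`p, count = count, p` → p = 30; count = 1
So count = 1

Answer: 1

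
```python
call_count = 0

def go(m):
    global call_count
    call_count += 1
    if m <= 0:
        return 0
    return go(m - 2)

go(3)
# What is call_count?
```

Linear recursion stepping by 2: 3 calls from m=3 down to ≤0.

Answer: 3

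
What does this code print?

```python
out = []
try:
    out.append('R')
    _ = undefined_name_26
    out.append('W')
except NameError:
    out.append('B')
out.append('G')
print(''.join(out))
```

Execution trace: 'R' (try body) → 'B' (except NameError) → 'G' (after the try/except). Output: RBG

Answer: RBG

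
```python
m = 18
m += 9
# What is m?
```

Trace:
`m = 18` → m = 18
`m += 9` → m = 27
So m = 27

Answer: 27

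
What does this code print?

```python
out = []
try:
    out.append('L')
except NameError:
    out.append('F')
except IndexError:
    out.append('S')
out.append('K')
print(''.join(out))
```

Execution trace: 'L' (try body, no exception) → 'K' (after the try/except). Output: LK

Answer: LK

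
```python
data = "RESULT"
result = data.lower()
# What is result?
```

Trace:
`data = "RESULT"` → data = 'RESULT'
`result = data.lower()` → result = 'result'
So result = 'result'

Answer: 'result'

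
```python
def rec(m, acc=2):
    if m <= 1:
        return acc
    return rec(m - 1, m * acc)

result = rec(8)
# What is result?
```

Accumulator trace (n, acc): (8, 2) -> (7, 16) -> (6, 112) -> (5, 672) -> (4, 3360) -> (3, 13440) -> (2, 40320) -> (1, 80640) -> return 80640

Answer: 80640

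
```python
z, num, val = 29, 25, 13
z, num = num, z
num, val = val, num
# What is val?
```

Trace:
`z, num, val = 29, 25, 13` → z = 29; num = 25; val = 13
`z, num = num, z` → z = 25; num = 29
`num, val = val, num` → num = 13; val = 29
So val = 29

Answer: 29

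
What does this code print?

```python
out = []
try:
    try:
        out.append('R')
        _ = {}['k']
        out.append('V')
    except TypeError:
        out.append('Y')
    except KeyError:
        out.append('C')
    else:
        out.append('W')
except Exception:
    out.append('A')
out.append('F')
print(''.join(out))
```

Execution trace: 'R' (inner try body) → 'C' (inner except KeyError) → 'F' (after the try/except). Output: RCF

Answer: RCF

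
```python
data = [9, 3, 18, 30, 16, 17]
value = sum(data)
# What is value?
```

Trace:
`data = [9, 3, 18, 30, 16, 17]` → data = [9, 3, 18, 30, 16, 17]
`value = sum(data)` → value = 93
So value = 93

Answer: 93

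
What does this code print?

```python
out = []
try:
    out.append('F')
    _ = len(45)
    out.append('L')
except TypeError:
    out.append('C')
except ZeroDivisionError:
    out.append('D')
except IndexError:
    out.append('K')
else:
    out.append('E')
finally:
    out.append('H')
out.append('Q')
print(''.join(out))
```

Execution trace: 'F' (try body) → 'C' (except TypeError) → 'H' (finally) → 'Q' (after the try/except). Output: FCHQ

Answer: FCHQ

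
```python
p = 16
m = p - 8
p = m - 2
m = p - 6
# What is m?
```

Trace:
`p = 16` → p = 16
`m = p - 8` → m = 8
`p = m - 2` → p = 6
`m = p - 6` → m = 0
So m = 0

Answer: 0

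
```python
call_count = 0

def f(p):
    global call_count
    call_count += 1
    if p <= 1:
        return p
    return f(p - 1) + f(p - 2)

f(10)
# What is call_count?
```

Calls(p) = 1 + Calls(p-1) + Calls(p-2); Calls(0)=Calls(1)=1. For p=10 this gives 177.

Answer: 177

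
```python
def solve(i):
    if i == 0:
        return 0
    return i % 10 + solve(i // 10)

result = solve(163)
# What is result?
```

Sum of digits of 163: 3 + 6 + 1 = 10

Answer: 10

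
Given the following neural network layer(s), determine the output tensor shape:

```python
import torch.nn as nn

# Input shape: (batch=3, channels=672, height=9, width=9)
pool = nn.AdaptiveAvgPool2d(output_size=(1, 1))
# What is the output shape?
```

Input: (3, 672, 9, 9) -> Output: (3, 672, 1, 1)

Answer: (3, 672, 1, 1)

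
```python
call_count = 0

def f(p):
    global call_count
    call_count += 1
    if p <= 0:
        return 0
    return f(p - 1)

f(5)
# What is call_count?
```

Linear recursion stepping by 1: 6 calls from p=5 down to ≤0.

Answer: 6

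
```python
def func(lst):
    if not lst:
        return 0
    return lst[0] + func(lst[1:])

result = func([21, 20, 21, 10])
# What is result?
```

21 + 20 + 21 + 10 + 0 = 72

Answer: 72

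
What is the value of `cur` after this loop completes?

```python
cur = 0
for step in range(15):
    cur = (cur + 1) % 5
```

Increment mod 5, 15 times = 0
`cur` takes the values: 0 → 1 → 2 → 3 → 4 → 0 → 1 → 2 → 3 → 4 → 0 → 1 → 2 → 3 → 4 → 0

Answer: 0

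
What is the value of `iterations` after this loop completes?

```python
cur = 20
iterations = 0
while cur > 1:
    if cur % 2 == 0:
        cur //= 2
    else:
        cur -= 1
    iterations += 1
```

Steps to reduce 20 to 1
`iterations` takes the values: 0 → 1 → 2 → 3 → 4 → 5

Answer: 5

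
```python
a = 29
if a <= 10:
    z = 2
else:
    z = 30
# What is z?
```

Trace:
`a = 29` → a = 29
`if a <= 10: ...` → a <= 10 is False, take else branch → z = 30
So z = 30

Answer: 30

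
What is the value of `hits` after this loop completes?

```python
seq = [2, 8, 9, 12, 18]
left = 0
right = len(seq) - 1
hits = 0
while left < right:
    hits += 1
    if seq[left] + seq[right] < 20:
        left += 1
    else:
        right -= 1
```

Steps to find pair summing to 20
`hits` takes the values: 0 → 1 → 2 → 3 → 4

Answer: 4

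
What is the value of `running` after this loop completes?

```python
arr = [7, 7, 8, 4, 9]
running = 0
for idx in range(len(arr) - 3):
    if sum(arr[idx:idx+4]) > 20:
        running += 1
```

Count windows with sum > 20
`running` takes the values: 0 → 1 → 2

Answer: 2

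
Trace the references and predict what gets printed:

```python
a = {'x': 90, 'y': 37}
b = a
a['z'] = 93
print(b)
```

Key concept: dict aliasing.
Step by step:
`a = {'x': 90, 'y': 37}` → a = {'x': 90, 'y': 37}
`b = a` → b = {'x': 90, 'y': 37} (same object as a)
`a['z'] = 93` → a = {'x': 90, 'y': 37, 'z': 93} (same object as b); b = {'x': 90, 'y': 37, 'z': 93} (same object as a)
`print(b)` → prints {'x': 90, 'y': 37, 'z': 93}

Answer: {'x': 90, 'y': 37, 'z': 93}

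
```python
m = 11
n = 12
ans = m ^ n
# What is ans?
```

Trace:
`m = 11` → m = 11
`n = 12` → n = 12
`ans = m ^ n` → ans = 7
So ans = 7

Answer: 7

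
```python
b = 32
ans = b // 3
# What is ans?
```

Trace:
`b = 32` → b = 32
`ans = b // 3` → ans = 10
So ans = 10

Answer: 10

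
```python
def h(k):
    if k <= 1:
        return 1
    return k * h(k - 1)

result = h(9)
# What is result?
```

h(9) = 9 * 8 * 7 * 6 * 5 * 4 * 3 * 2 * 1 = 362880

Answer: 362880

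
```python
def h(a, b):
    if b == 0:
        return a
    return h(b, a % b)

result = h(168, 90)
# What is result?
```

h(168, 90) -> h(90, 78) -> h(78, 12) -> h(12, 6) -> h(6, 0) -> 6

Answer: 6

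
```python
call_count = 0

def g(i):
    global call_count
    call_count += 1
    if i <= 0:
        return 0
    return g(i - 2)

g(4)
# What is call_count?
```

Linear recursion stepping by 2: 3 calls from i=4 down to ≤0.

Answer: 3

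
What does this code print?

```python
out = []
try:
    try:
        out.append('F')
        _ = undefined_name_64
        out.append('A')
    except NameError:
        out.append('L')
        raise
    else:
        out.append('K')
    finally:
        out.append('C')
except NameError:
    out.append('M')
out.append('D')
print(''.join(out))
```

Execution trace: 'F' (inner try body) → 'L' (inner except NameError) → 'C' (inner finally) → 'M' (outer except NameError) → 'D' (after the try/except). Output: FLCMD

Answer: FLCMD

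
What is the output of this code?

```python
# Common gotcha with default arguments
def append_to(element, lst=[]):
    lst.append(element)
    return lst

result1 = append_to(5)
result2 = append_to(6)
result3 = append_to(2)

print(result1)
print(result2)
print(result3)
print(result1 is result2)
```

Key concept: mutable default argument gotcha.
Step by step:
`result1 = append_to(5)` → result1 = [5]
`result2 = append_to(6)` → result1 = [5, 6] (same object as result2); result2 = [5, 6] (same object as result1)
`result3 = append_to(2)` → result1 = [5, 6, 2] (same object as result2, result3); result2 = [5, 6, 2] (same object as result1, result3); result3 = [5, 6, 2] (same object as result1, result2)
`print(result1)` → prints [5, 6, 2]
`print(result2)` → prints [5, 6, 2]
`print(result3)` → prints [5, 6, 2]
`print(result1 is result2)` → prints True

Answer:
[5, 6, 2]
[5, 6, 2]
[5, 6, 2]
True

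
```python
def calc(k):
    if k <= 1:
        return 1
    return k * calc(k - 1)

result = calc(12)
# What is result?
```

calc(12) = 12 * 11 * 10 * 9 * 8 * 7 * 6 * 5 * 4 * 3 * 2 * 1 = 479001600

Answer: 479001600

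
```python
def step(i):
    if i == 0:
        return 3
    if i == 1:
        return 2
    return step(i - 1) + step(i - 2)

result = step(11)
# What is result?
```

Build up from base cases: step(0)=3, step(1)=2, step(2)=5, step(3)=7, step(4)=12, step(5)=19, step(6)=31, ..., step(11)=343

Answer: 343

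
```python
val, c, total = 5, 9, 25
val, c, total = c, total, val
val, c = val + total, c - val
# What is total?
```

Trace:
`val, c, total = 5, 9, 25` → val = 5; c = 9; total = 25
`val, c, total = c, total, val` → val = 9; c = 25; total = 5
`val, c = val + total, c - val` → val = 14; c = 16
So total = 5

Answer: 5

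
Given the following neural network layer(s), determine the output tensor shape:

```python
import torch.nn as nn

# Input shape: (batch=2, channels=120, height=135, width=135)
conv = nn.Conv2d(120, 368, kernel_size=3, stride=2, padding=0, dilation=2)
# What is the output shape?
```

Input: (2, 120, 135, 135) -> Output: (2, 368, 66, 66)

Answer: (2, 368, 66, 66)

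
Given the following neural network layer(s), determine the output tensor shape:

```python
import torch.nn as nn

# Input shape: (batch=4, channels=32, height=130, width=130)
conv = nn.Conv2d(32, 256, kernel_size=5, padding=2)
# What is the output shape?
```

Input: (4, 32, 130, 130) -> Output: (4, 256, 130, 130)

Answer: (4, 256, 130, 130)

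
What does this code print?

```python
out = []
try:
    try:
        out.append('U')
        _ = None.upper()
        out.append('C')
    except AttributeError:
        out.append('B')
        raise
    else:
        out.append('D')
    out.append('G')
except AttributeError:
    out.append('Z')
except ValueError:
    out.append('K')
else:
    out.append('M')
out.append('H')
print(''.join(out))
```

Execution trace: 'U' (inner try body) → 'B' (inner except AttributeError) → 'Z' (except AttributeError) → 'H' (after the try/except). Output: UBZH

Answer: UBZH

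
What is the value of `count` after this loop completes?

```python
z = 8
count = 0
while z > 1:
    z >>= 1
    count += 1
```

Count right shifts until 1
`count` takes the values: 0 → 1 → 2 → 3

Answer: 3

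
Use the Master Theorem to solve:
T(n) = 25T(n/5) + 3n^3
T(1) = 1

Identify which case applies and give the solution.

a=25, b=5, f(n)=3n^3. log_5(25) = 2. Since c=3 > 2 and the regularity condition holds (25(n/5)^3 = (25/5^3)n^3 with 25/5^3 < 1), Case 3 applies: T(n) = Θ(f(n)) = O(n^3).

Answer: O(n^3) - Case 3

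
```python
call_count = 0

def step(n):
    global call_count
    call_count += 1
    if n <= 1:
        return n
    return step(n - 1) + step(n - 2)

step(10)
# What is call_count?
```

Calls(n) = 1 + Calls(n-1) + Calls(n-2); Calls(0)=Calls(1)=1. For n=10 this gives 177.

Answer: 177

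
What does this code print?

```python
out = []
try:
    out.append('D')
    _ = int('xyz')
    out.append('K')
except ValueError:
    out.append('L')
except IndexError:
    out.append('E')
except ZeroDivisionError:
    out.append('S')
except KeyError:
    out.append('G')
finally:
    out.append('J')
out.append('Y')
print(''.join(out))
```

Execution trace: 'D' (try body) → 'L' (except ValueError) → 'J' (finally) → 'Y' (after the try/except). Output: DLJY

Answer: DLJY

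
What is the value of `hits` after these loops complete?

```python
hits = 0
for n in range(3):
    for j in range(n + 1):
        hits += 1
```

Triangle: 1 + 2 + ... + 3
`hits` takes the values: 0 → 1 → 2 → 3 → 4 → 5 → 6

Answer: 6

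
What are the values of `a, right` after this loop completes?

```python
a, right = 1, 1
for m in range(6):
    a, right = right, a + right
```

Fibonacci: after 6 iterations
`a, right` takes the values: (1, 1) → (1, 2) → (2, 3) → (3, 5) → (5, 8) → (8, 13) → (13, 21)

Answer: 13, 21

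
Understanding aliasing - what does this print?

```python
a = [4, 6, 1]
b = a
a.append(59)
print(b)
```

Key concept: basic list aliasing.
Step by step:
`a = [4, 6, 1]` → a = [4, 6, 1]
`b = a` → b = [4, 6, 1] (same object as a)
`a.append(59)` → a = [4, 6, 1, 59] (same object as b); b = [4, 6, 1, 59] (same object as a)
`print(b)` → prints [4, 6, 1, 59]

Answer: [4, 6, 1, 59]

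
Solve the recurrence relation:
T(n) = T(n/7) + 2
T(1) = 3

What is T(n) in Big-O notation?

Each step divides n by 7 and adds 2. After log_7(n) steps we reach T(1)=3. So T(n) = 2·log_7(n) + 3 = O(log n).

Answer: O(log n)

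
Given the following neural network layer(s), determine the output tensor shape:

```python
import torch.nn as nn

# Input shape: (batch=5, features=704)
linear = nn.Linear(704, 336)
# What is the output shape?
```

Input: (5, 704) -> Output: (5, 336)

Answer: (5, 336)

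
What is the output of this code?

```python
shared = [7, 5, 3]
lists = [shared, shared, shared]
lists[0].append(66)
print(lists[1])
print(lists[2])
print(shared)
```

Key concept: list of same reference.
Step by step:
`shared = [7, 5, 3]` → shared = [7, 5, 3]
`lists = [shared, shared, shared]` → lists = [[7, 5, 3], [7, 5, 3], [7, 5, 3]]
`lists[0].append(66)` → shared = [7, 5, 3, 66]; lists = [[7, 5, 3, 66], [7, 5, 3, 66], [7, 5, 3, 66]]
`print(lists[1])` → prints [7, 5, 3, 66]
`print(lists[2])` → prints [7, 5, 3, 66]
`print(shared)` → prints [7, 5, 3, 66]

Answer:
[7, 5, 3, 66]
[7, 5, 3, 66]
[7, 5, 3, 66]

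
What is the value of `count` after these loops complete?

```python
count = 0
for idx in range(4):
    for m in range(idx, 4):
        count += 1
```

Upper triangle: 4 + 3 + ... + 1
`count` takes the values: 0 → 1 → 2 → 3 → 4 → 5 → 6 → 7 → 8 → 9 → 10

Answer: 10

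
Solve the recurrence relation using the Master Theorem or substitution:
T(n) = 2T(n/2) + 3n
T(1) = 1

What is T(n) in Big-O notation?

By Master Theorem: a=2, b=2, f(n)=3n. Since log_2(2) = 1 and f(n) = Θ(n^1), Case 2 applies. T(n) = O(n log n).

Answer: O(n log n)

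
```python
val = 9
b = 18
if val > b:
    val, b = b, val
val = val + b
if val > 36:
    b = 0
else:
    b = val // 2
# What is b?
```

Trace:
`val = 9` → val = 9
`b = 18` → b = 18
`if val > b: ...` → val > b is False → no variable changes
`val = val + b` → val = 27
`if val > 36: ...` → val > 36 is False, take else branch → b = 13
So b = 13

Answer: 13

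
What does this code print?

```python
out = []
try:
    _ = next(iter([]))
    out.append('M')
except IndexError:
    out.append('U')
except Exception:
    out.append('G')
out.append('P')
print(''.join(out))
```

Execution trace: 'G' (except Exception) → 'P' (after the try/except). Output: GP

Answer: GP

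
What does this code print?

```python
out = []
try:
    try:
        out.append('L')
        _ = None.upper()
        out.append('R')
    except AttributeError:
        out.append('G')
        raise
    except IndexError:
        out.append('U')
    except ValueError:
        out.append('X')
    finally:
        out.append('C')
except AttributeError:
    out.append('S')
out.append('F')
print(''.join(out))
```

Execution trace: 'L' (inner try body) → 'G' (inner except AttributeError) → 'C' (inner finally) → 'S' (outer except AttributeError) → 'F' (after the try/except). Output: LGCSF

Answer: LGCSF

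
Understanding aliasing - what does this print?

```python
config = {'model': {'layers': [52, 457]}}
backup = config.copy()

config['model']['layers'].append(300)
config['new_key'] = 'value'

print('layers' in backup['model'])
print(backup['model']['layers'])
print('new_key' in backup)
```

Key concept: shallow copy gotcha with nested dict.
Step by step:
`config = {'model': {'layers': [52, 457]}}` → config = {'model': {'layers': [52, 457]}}
`backup = config.copy()` → backup = {'model': {'layers': [52, 457]}}
`config['model']['layers'].append(300)` → config = {'model': {'layers': [52, 457, 300]}}; backup = {'model': {'layers': [52, 457, 300]}}
`config['new_key'] = 'value'` → config = {'model': {'layers': [52, 457, 300]}, 'new_key': 'value'}
`print('layers' in backup['model'])` → prints True
`print(backup['model']['layers'])` → prints [52, 457, 300]
`print('new_key' in backup)` → prints False

Answer:
True
[52, 457, 300]
False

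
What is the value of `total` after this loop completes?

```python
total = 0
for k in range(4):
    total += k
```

Sum of 0 to 3 = 6
`total` takes the values: 0 → 1 → 3 → 6

Answer: 6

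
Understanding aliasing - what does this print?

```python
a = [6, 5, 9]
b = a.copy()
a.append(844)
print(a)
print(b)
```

Key concept: list.copy() creates independent copy.
Step by step:
`a = [6, 5, 9]` → a = [6, 5, 9]
`b = a.copy()` → b = [6, 5, 9]
`a.append(844)` → a = [6, 5, 9, 844]
`print(a)` → prints [6, 5, 9, 844]
`print(b)` → prints [6, 5, 9]

Answer:
[6, 5, 9, 844]
[6, 5, 9]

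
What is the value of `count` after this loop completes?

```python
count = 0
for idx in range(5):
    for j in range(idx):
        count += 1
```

Triangle number: 0+1+2+...+4
`count` takes the values: 0 → 1 → 2 → 3 → 4 → 5 → 6 → 7 → 8 → 9 → 10

Answer: 10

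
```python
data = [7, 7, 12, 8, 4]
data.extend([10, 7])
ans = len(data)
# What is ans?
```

Trace:
`data = [7, 7, 12, 8, 4]` → data = [7, 7, 12, 8, 4]
`data.extend([10, 7])` → data = [7, 7, 12, 8, 4, 10, 7]
`ans = len(data)` → ans = 7
So ans = 7

Answer: 7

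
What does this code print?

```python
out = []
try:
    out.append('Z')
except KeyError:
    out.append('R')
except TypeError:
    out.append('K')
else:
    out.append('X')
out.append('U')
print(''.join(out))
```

Execution trace: 'Z' (try body, no exception) → 'X' (else) → 'U' (after the try/except). Output: ZXU

Answer: ZXU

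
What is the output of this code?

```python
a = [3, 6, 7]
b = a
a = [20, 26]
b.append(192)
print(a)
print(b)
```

Key concept: rebinding vs mutation: a is rebound to a new list, b still points at the original.
Step by step:
`a = [3, 6, 7]` → a = [3, 6, 7]
`b = a` → b = [3, 6, 7] (same object as a)
`a = [20, 26]` → a = [20, 26]
`b.append(192)` → b = [3, 6, 7, 192]
`print(a)` → prints [20, 26]
`print(b)` → prints [3, 6, 7, 192]

Answer:
[20, 26]
[3, 6, 7, 192]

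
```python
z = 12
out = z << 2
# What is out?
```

Trace:
`z = 12` → z = 12
`out = z << 2` → out = 48
So out = 48

Answer: 48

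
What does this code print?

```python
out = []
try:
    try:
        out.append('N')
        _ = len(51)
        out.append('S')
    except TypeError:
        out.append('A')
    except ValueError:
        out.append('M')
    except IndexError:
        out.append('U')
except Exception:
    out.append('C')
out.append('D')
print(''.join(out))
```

Execution trace: 'N' (inner try body) → 'A' (inner except TypeError) → 'D' (after the try/except). Output: NAD

Answer: NAD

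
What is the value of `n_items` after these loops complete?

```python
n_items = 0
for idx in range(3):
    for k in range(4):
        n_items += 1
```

3 * 4 = 12
`n_items` takes the values: 0 → 1 → 2 → 3 → 4 → 5 → 6 → 7 → 8 → 9 → 10 → 11 → 12

Answer: 12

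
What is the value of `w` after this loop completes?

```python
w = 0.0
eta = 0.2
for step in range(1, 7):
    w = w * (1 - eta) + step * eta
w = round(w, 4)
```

Moving average with lr=0.2
`w` takes the values: 0.0 → 0.2 → 0.56 → 1.048 → 1.6384 → 2.31072 → 3.048576 → 3.0486

Answer: 3.0486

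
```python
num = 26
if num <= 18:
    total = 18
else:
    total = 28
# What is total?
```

Trace:
`num = 26` → num = 26
`if num <= 18: ...` → num <= 18 is False, take else branch → total = 28
So total = 28

Answer: 28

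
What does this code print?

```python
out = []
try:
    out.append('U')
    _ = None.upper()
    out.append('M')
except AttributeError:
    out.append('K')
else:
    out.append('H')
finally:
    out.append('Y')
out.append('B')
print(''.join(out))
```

Execution trace: 'U' (try body) → 'K' (except AttributeError) → 'Y' (finally) → 'B' (after the try/except). Output: UKYB

Answer: UKYB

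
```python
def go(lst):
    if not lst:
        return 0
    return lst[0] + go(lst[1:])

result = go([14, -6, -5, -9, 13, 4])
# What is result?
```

14 + (-6) + (-5) + (-9) + 13 + 4 + 0 = 11

Answer: 11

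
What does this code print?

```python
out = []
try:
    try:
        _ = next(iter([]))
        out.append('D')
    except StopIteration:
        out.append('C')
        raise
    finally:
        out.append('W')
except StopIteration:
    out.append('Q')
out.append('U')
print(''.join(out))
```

Execution trace: 'C' (inner except StopIteration) → 'W' (inner finally) → 'Q' (outer except StopIteration) → 'U' (after the try/except). Output: CWQU

Answer: CWQU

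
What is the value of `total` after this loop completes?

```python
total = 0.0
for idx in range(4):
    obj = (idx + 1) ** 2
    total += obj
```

Sum of squared losses 1² + 2² + ... + 4²
`total` takes the values: 0.0 → 1.0 → 5.0 → 14.0 → 30.0

Answer: 30.0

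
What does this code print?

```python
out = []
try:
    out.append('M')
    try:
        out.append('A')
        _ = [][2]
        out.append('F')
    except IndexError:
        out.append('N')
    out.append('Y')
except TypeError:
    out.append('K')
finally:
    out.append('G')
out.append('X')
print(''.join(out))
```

Execution trace: 'M' (try body) → 'A' (inner try body) → 'N' (inner except IndexError) → 'Y' (try body, no exception) → 'G' (finally) → 'X' (after the try/except). Output: MANYGX

Answer: MANYGX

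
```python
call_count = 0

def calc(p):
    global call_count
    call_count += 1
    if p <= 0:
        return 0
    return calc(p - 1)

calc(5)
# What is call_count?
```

Linear recursion stepping by 1: 6 calls from p=5 down to ≤0.

Answer: 6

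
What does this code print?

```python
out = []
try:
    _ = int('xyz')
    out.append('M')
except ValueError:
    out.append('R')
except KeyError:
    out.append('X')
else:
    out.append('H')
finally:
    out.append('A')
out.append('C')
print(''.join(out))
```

Execution trace: 'R' (except ValueError) → 'A' (finally) → 'C' (after the try/except). Output: RAC

Answer: RAC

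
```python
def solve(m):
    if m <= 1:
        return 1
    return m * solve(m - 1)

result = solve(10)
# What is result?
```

solve(10) = 10 * 9 * 8 * 7 * 6 * 5 * 4 * 3 * 2 * 1 = 3628800

Answer: 3628800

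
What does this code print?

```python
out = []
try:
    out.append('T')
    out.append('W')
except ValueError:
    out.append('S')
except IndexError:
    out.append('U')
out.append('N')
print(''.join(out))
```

Execution trace: 'T' (try body) → 'W' (try body, no exception) → 'N' (after the try/except). Output: TWN

Answer: TWN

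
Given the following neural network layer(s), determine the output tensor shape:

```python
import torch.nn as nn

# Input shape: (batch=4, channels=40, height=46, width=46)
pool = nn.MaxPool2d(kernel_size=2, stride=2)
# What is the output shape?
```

Input: (4, 40, 46, 46) -> Output: (4, 40, 23, 23)

Answer: (4, 40, 23, 23)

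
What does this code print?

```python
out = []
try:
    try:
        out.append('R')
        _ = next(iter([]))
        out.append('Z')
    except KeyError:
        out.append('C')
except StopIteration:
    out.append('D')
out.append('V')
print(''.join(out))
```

Execution trace: 'R' (inner try body) → 'D' (outer except StopIteration) → 'V' (after the try/except). Output: RDV

Answer: RDV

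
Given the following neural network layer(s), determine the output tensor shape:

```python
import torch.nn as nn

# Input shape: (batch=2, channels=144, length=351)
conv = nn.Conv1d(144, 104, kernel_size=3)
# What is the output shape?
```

Input: (2, 144, 351) -> Output: (2, 104, 349)

Answer: (2, 104, 349)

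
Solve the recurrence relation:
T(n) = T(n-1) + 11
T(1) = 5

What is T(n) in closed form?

Unrolling: T(n) = T(1) + 11·(n-1) = 5 + 11(n-1) = 11n - 6.

Answer: T(n) = 11n - 6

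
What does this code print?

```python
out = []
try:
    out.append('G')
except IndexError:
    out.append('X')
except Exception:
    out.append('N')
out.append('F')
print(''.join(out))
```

Execution trace: 'G' (try body, no exception) → 'F' (after the try/except). Output: GF

Answer: GF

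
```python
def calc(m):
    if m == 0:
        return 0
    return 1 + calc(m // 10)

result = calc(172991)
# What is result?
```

Count of digits of 172991: 6

Answer: 6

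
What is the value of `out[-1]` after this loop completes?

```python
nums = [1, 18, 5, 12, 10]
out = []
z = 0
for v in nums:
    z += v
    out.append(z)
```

Cumulative sum ends at 46
`out` takes the values: [] → [1] → [1, 19] → [1, 19, 24] → [1, 19, 24, 36] → [1, 19, 24, 36, 46]
So `out[-1]` = 46

Answer: 46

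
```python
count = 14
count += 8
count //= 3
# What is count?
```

Trace:
`count = 14` → count = 14
`count += 8` → count = 22
`count //= 3` → count = 7
So count = 7

Answer: 7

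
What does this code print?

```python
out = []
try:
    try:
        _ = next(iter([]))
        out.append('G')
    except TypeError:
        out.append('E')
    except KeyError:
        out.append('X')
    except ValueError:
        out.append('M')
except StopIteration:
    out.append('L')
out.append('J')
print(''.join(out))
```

Execution trace: 'L' (outer except StopIteration) → 'J' (after the try/except). Output: LJ

Answer: LJ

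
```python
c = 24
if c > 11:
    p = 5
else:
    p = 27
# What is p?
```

Trace:
`c = 24` → c = 24
`if c > 11: ...` → c > 11 is True → p = 5
So p = 5

Answer: 5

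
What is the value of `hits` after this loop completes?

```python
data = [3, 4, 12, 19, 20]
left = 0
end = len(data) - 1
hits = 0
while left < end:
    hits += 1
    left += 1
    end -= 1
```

Iterations until pointers meet (list length 5)
`hits` takes the values: 0 → 1 → 2

Answer: 2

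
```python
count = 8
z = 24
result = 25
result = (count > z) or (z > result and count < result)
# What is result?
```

Trace:
`count = 8` → count = 8
`z = 24` → z = 24
`result = 25` → result = 25
`result = (count > z) or (z > result and count < result)` → result = False
So result = False

Answer: False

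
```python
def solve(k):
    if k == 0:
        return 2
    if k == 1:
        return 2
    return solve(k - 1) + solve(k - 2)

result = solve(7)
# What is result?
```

Build up from base cases: solve(0)=2, solve(1)=2, solve(2)=4, solve(3)=6, solve(4)=10, solve(5)=16, solve(6)=26, ..., solve(7)=42

Answer: 42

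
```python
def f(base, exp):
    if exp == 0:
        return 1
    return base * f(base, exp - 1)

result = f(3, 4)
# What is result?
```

f(3, 4) = 3 * 3 * 3 * 3 = 81

Answer: 81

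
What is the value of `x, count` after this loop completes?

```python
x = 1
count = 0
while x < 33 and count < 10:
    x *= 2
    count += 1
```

Double until >= 33 or 10 iterations
`x, count` takes the values: (1, 0) → (2, 0) → (2, 1) → (4, 1) → (4, 2) → (8, 2) → (8, 3) → (16, 3) → (16, 4) → (32, 4) → (32, 5) → (64, 5) → (64, 6)

Answer: 64, 6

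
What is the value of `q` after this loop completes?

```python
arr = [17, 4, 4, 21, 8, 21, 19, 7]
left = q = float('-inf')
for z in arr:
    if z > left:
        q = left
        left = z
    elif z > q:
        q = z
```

Second largest (with repeats) in [17, 4, 4, 21, 8, 21, 19, 7]
`q` takes the values: -inf → 4 → 17 → 21

Answer: 21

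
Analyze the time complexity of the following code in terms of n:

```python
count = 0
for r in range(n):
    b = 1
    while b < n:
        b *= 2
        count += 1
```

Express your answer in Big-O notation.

Each loop level contributes: n × log n. Multiplying the contributions gives O(n log n).

Answer: O(n log n)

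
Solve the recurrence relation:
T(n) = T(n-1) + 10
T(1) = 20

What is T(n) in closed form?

Unrolling: T(n) = T(1) + 10·(n-1) = 20 + 10(n-1) = 10n + 10.

Answer: T(n) = 10n + 10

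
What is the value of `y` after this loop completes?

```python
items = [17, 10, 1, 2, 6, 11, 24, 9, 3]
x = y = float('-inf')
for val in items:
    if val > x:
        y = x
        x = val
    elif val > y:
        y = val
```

Second largest (with repeats) in [17, 10, 1, 2, 6, 11, 24, 9, 3]
`y` takes the values: -inf → 10 → 11 → 17

Answer: 17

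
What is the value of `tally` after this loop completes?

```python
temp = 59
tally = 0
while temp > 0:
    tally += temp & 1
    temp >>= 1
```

Count set bits in 59 (binary: 0b111011)
`tally` takes the values: 0 → 1 → 2 → 3 → 4 → 5

Answer: 5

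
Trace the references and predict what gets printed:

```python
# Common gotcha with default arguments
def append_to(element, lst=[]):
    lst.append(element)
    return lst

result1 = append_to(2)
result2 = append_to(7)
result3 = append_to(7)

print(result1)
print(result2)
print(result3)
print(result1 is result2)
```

Key concept: mutable default argument gotcha.
Step by step:
`result1 = append_to(2)` → result1 = [2]
`result2 = append_to(7)` → result1 = [2, 7] (same object as result2); result2 = [2, 7] (same object as result1)
`result3 = append_to(7)` → result1 = [2, 7, 7] (same object as result2, result3); result2 = [2, 7, 7] (same object as result1, result3); result3 = [2, 7, 7] (same object as result1, result2)
`print(result1)` → prints [2, 7, 7]
`print(result2)` → prints [2, 7, 7]
`print(result3)` → prints [2, 7, 7]
`print(result1 is result2)` → prints True

Answer:
[2, 7, 7]
[2, 7, 7]
[2, 7, 7]
True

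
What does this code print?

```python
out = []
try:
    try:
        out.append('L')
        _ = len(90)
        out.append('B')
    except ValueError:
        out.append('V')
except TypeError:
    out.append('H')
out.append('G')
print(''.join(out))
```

Execution trace: 'L' (try body) → 'H' (outer except TypeError) → 'G' (after the try/except). Output: LHG

Answer: LHG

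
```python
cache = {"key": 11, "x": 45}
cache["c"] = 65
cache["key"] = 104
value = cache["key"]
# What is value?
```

Trace:
`cache = {"key": 11, "x": 45}` → cache = {'key': 11, 'x': 45}
`cache["c"] = 65` → cache = {'key': 11, 'x': 45, 'c': 65}
`cache["key"] = 104` → cache = {'key': 104, 'x': 45, 'c': 65}
`value = cache["key"]` → value = 104
So value = 104

Answer: 104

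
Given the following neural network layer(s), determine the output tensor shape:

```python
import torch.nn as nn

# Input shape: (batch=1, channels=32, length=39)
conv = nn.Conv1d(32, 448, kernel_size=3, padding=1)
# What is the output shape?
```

Input: (1, 32, 39) -> Output: (1, 448, 39)

Answer: (1, 448, 39)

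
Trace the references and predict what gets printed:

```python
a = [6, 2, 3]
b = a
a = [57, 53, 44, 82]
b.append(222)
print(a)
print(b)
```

Key concept: rebinding vs mutation: a is rebound to a new list, b still points at the original.
Step by step:
`a = [6, 2, 3]` → a = [6, 2, 3]
`b = a` → b = [6, 2, 3] (same object as a)
`a = [57, 53, 44, 82]` → a = [57, 53, 44, 82]
`b.append(222)` → b = [6, 2, 3, 222]
`print(a)` → prints [57, 53, 44, 82]
`print(b)` → prints [6, 2, 3, 222]

Answer:
[57, 53, 44, 82]
[6, 2, 3, 222]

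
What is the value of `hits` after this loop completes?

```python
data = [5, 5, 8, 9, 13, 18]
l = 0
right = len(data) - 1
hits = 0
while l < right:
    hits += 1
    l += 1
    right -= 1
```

Iterations until pointers meet (list length 6)
`hits` takes the values: 0 → 1 → 2 → 3

Answer: 3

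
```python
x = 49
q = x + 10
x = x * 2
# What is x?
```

Trace:
`x = 49` → x = 49
`q = x + 10` → q = 59
`x = x * 2` → x = 98
So x = 98

Answer: 98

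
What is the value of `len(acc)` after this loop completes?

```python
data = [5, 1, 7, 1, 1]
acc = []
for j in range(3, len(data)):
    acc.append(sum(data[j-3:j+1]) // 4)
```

Number of 4-element averages
`acc` takes the values: [] → [3] → [3, 2]
So `len(acc)` = 2

Answer: 2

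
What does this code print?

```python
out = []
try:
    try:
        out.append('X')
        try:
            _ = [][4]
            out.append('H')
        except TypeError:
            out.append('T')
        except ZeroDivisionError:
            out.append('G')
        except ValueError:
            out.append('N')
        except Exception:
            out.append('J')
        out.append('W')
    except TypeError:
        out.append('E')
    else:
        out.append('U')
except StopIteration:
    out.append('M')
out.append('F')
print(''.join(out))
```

Execution trace: 'X' (try body) → 'J' (inner except Exception) → 'W' (try body, no exception) → 'U' (else) → 'F' (after the try/except). Output: XJWUF

Answer: XJWUF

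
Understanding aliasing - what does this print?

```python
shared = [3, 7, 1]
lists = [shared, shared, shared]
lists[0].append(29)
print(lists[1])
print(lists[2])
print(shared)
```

Key concept: list of same reference.
Step by step:
`shared = [3, 7, 1]` → shared = [3, 7, 1]
`lists = [shared, shared, shared]` → lists = [[3, 7, 1], [3, 7, 1], [3, 7, 1]]
`lists[0].append(29)` → shared = [3, 7, 1, 29]; lists = [[3, 7, 1, 29], [3, 7, 1, 29], [3, 7, 1, 29]]
`print(lists[1])` → prints [3, 7, 1, 29]
`print(lists[2])` → prints [3, 7, 1, 29]
`print(shared)` → prints [3, 7, 1, 29]

Answer:
[3, 7, 1, 29]
[3, 7, 1, 29]
[3, 7, 1, 29]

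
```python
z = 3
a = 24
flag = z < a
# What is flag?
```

Trace:
`z = 3` → z = 3
`a = 24` → a = 24
`flag = z < a` → flag = True
So flag = True

Answer: True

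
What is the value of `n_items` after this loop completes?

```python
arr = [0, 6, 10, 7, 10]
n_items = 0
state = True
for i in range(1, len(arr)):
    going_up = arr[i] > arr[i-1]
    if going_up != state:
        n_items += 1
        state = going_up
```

Count direction changes in [0, 6, 10, 7, 10]
`n_items` takes the values: 0 → 1 → 2

Answer: 2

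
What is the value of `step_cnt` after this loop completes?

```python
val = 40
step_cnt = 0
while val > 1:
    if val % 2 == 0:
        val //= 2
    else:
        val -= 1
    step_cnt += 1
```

Steps to reduce 40 to 1
`step_cnt` takes the values: 0 → 1 → 2 → 3 → 4 → 5 → 6

Answer: 6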